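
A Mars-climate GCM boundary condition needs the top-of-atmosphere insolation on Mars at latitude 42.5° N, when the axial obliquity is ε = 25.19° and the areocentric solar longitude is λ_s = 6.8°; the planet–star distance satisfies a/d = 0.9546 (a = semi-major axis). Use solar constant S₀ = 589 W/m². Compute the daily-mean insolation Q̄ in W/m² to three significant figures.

sin δ = sin 25.19° × sin 6.8° = 0.05040, so δ = +2.889°.
cos H₀ = −tan(+42.5°) tan(+2.889°) = -0.0462, H₀ = 1.6171 rad.
Bracket: H₀ sin φ sin δ + cos φ cos δ sin H₀ = 1.6171×0.67559×0.05040 + 0.73728×0.99873×0.99893 = 0.055062 + 0.735556 = 0.790618.
Inverse-square distance factor (a/d)² = 0.9546² = 0.911261.
Q̄ = (S₀/π) × 0.911261 × [bracket] = (589/π) × 0.911261 × 0.790618 = 135.1 W/m².

Q̄ ≈ 135 W/m²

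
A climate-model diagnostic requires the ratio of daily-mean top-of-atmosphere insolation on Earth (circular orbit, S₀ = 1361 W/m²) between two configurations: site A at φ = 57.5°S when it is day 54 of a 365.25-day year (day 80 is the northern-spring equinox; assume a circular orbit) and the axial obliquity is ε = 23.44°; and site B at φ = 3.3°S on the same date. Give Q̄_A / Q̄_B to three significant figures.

— Configuration A (φ=-57.5°):
Solar longitude: λ_s = 360° × (54 − 80)/365.25 = -25.626°, i.e. -25.626° + 360° = 334.374°.
sin δ = sin 23.44° × sin 334.374° = -0.17204, so δ = -9.907°.
cos H₀ = −tan(-57.5°) tan(-9.907°) = -0.2741, H₀ = 1.8485 rad.
Bracket: H₀ sin φ sin δ + cos φ cos δ sin H₀ = 1.8485×-0.84339×-0.17204 + 0.53730×0.98509×0.96169 = 0.268211 + 0.509012 = 0.777223.
Q̄ = (S₀/π) × [bracket] = (1361/π) × 0.777223 = 336.71 W/m².
— Configuration B (φ=-3.3°):
cos H₀ = −tan(-3.3°) tan(-9.907°) = -0.0101, H₀ = 1.5809 rad.
Bracket: H₀ sin φ sin δ + cos φ cos δ sin H₀ = 1.5809×-0.05756×-0.17204 + 0.99834×0.98509×0.99995 = 0.015655 + 0.983406 = 0.999061.
Q̄ = (S₀/π) × [bracket] = (1361/π) × 0.999061 = 432.81 W/m².
Ratio Q̄_A / Q̄_B = 336.71 / 432.81 = 0.7780.

Q̄_A / Q̄_B ≈ 0.778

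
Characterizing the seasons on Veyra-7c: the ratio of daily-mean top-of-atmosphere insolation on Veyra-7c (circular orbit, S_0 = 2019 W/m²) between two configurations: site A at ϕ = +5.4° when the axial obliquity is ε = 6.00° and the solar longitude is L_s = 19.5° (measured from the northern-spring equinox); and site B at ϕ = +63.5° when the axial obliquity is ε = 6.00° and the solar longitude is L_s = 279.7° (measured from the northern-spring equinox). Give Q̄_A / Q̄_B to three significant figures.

— Configuration A (ϕ=+5.4°):
Solar declination: sin δ = sin ε · sin L_s = sin 6.00° × sin 19.5° = 0.03489, so δ = +2.000°.
cos h₀ = −tan(+5.4°) tan(+2.000°) = -0.0033, h₀ = 1.5741 rad.
Bracket: h₀ sin ϕ sin δ + cos ϕ cos δ sin h₀ = 1.5741×0.09411×0.03489 + 0.99556×0.99939×0.99999 = 0.005169 + 0.994943 = 1.000112.
Q̄ = (S_0/π) × [bracket] = (2019/π) × 1.000112 = 642.74 W/m².
— Configuration B (ϕ=+63.5°):
Solar declination: sin δ = sin ε · sin L_s = sin 6.00° × sin 279.7° = -0.10303, so δ = -5.914°.
cos h₀ = −tan(+63.5°) tan(-5.914°) = 0.2078, h₀ = 1.3615 rad.
Bracket: h₀ sin ϕ sin δ + cos ϕ cos δ sin h₀ = 1.3615×0.89493×-0.10303 + 0.44620×0.99468×0.97818 = -0.125537 + 0.434142 = 0.308605.
Q̄ = (S_0/π) × [bracket] = (2019/π) × 0.308605 = 198.33 W/m².
Ratio Q̄_A / Q̄_B = 642.74 / 198.33 = 3.241.

Q̄_A / Q̄_B ≈ 3.24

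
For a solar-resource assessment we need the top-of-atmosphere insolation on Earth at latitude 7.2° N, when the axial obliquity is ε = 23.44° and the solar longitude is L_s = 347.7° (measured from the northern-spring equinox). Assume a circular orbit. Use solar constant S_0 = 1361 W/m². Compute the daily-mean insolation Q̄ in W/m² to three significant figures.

Q̄ ≈ 421 W/m²

Solar declination: sin δ = sin ε · sin L_s = sin 23.44° × sin 347.7° = -0.08474, so δ = -4.861°.
cos h₀ = −tan(+7.2°) tan(-4.861°) = 0.0107, h₀ = 1.5601 rad.
Bracket: h₀ sin ϕ sin δ + cos ϕ cos δ sin h₀ = 1.5601×0.12533×-0.08474 + 0.99211×0.99640×0.99994 = -0.016569 + 0.988479 = 0.971910.
Q̄ = (S_0/π) × [bracket] = (1361/π) × 0.971910 = 421.1 W/m².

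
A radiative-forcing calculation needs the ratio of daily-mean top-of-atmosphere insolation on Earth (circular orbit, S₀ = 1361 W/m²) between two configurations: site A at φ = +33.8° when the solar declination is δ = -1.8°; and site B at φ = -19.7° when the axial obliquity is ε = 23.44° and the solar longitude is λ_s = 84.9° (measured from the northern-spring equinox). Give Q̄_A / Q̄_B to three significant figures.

Q̄_A / Q̄_B ≈ 1.21

— Configuration A (φ=+33.8°):
cos H₀ = −tan(+33.8°) tan(-1.800°) = 0.0210, H₀ = 1.5498 rad.
Bracket: H₀ sin φ sin δ + cos φ cos δ sin H₀ = 1.5498×0.55630×-0.03141 + 0.83098×0.99951×0.99978 = -0.027080 + 0.830390 = 0.803310.
Q̄ = (S₀/π) × [bracket] = (1361/π) × 0.803310 = 348.01 W/m².
— Configuration B (φ=-19.7°):
Solar declination: sin δ = sin ε · sin λ_s = sin 23.44° × sin 84.9° = 0.39621, so δ = +23.342°.
cos H₀ = −tan(-19.7°) tan(+23.342°) = 0.1545, H₀ = 1.4157 rad.
Bracket: H₀ sin φ sin δ + cos φ cos δ sin H₀ = 1.4157×-0.33710×0.39621 + 0.94147×0.91816×0.98799 = -0.189084 + 0.854038 = 0.664954.
Q̄ = (S₀/π) × [bracket] = (1361/π) × 0.664954 = 288.07 W/m².
Ratio Q̄_A / Q̄_B = 348.01 / 288.07 = 1.208.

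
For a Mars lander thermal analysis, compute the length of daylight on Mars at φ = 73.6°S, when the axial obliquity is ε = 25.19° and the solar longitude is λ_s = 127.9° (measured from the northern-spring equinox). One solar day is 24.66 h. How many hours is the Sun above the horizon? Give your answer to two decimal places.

Solar declination: sin δ = sin ε · sin λ_s = sin 25.19° × sin 127.9° = 0.33585, so δ = +19.624°.
cos H₀ = −tan φ · tan δ = 1.2115 ≥ 1, so the Sun never rises (polar night) and H₀ = 0.
Daylight = 2H₀/(2π) × 24.66 h = (0.0000/π) × 24.66 = 0.00 h.

0.00 h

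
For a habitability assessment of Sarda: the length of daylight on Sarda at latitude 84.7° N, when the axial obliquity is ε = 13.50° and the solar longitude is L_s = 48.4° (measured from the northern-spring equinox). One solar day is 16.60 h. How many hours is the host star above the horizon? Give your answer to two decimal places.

Solar declination: sin δ = sin ε · sin L_s = sin 13.50° × sin 48.4° = 0.17457, so δ = +10.054°.
Sunrise equation: cos h₀ = −tan ϕ · tan δ = -1.9112 ≤ −1, so the host star never sets (polar day) and h₀ = π.
Daylight = 2h₀/(2π) × 16.60 h = (3.1416/π) × 16.60 = 16.60 h.

16.60 h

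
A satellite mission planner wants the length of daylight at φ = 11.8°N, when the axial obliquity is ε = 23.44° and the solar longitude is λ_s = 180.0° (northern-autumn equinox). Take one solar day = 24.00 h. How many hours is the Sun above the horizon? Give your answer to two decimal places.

Solar declination: sin δ = sin ε · sin λ_s = sin 23.44° × sin 180.0° = 0.00000, so δ = +0.000°.
cos H₀ = −tan φ · tan δ = −tan(+11.8°) × tan(+0.000°) = -0.0000, so H₀ = 1.5708 rad = 90.00°.
Daylight = 2H₀/(2π) × 24.00 h = (1.5708/π) × 24.00 = 12.00 h.

12.00 h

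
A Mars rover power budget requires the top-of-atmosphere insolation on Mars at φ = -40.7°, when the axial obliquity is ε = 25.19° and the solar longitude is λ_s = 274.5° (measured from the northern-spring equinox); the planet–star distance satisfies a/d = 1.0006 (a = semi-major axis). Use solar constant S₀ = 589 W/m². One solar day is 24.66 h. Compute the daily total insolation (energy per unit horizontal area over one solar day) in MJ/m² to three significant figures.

19.6 MJ/m²

Solar declination: sin δ = sin ε · sin λ_s = sin 25.19° × sin 274.5° = -0.42431, so δ = -25.107°.
cos H₀ = −tan(-40.7°) tan(-25.107°) = -0.4030, H₀ = 1.9856 rad.
Bracket: H₀ sin φ sin δ + cos φ cos δ sin H₀ = 1.9856×-0.65210×-0.42431 + 0.75813×0.90552×0.91518 = 0.549401 + 0.628273 = 1.177674.
Inverse-square distance factor (a/d)² = 1.0006² = 1.001200.
Q̄ = (S₀/π) × 1.001200 × [bracket] = (589/π) × 1.001200 × 1.177674 = 221.06 W/m².
Daily total = Q̄ × 24.66 h × 3600 s/h = 221.06 × 24.66 × 3600 / 10⁶ = 19.62 MJ/m².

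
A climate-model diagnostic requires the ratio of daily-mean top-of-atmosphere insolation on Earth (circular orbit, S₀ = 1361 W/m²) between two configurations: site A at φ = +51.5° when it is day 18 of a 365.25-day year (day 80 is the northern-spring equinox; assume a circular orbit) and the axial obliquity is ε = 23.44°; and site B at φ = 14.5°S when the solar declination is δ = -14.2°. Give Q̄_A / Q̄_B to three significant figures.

Q̄_A / Q̄_B ≈ 0.212

— Configuration A (φ=+51.5°):
Solar longitude: λ_s = 360° × (18 − 80)/365.25 = -61.109°, i.e. -61.109° + 360° = 298.891°.
sin δ = sin 23.44° × sin 298.891° = -0.34828, so δ = -20.382°.
cos H₀ = −tan(+51.5°) tan(-20.382°) = 0.4671, H₀ = 1.0848 rad.
Bracket: H₀ sin φ sin δ + cos φ cos δ sin H₀ = 1.0848×0.78261×-0.34828 + 0.62251×0.93739×0.88421 = -0.295681 + 0.515967 = 0.220286.
Q̄ = (S₀/π) × [bracket] = (1361/π) × 0.220286 = 95.432 W/m².
— Configuration B (φ=-14.5°):
cos H₀ = −tan(-14.5°) tan(-14.200°) = -0.0654, H₀ = 1.6363 rad.
Bracket: H₀ sin φ sin δ + cos φ cos δ sin H₀ = 1.6363×-0.25038×-0.24531 + 0.96815×0.96945×0.99786 = 0.100503 + 0.936564 = 1.037067.
Q̄ = (S₀/π) × [bracket] = (1361/π) × 1.037067 = 449.28 W/m².
Ratio Q̄_A / Q̄_B = 95.432 / 449.28 = 0.2124.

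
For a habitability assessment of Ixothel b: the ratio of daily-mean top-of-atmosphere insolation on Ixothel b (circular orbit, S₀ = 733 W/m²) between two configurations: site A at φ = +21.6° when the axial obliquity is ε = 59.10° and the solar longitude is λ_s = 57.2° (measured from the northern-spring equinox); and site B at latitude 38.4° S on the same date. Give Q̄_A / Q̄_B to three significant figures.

Q̄_A / Q̄_B ≈ 29.6

— Configuration A (φ=+21.6°):
Solar declination: sin δ = sin ε · sin λ_s = sin 59.10° × sin 57.2° = 0.72126, so δ = +46.159°.
cos H₀ = −tan(+21.6°) tan(+46.159°) = -0.4123, H₀ = 1.9957 rad.
Bracket: H₀ sin φ sin δ + cos φ cos δ sin H₀ = 1.9957×0.36812×0.72126 + 0.92978×0.69266×0.91106 = 0.529879 + 0.586742 = 1.116621.
Q̄ = (S₀/π) × [bracket] = (733/π) × 1.116621 = 260.53 W/m².
— Configuration B (φ=-38.4°):
cos H₀ = −tan(-38.4°) tan(+46.159°) = 0.8253, H₀ = 0.6000 rad.
Bracket: H₀ sin φ sin δ + cos φ cos δ sin H₀ = 0.6000×-0.62115×0.72126 + 0.78369×0.69266×0.56468 = -0.268806 + 0.306526 = 0.037720.
Q̄ = (S₀/π) × [bracket] = (733/π) × 0.037720 = 8.8009 W/m².
Ratio Q̄_A / Q̄_B = 260.53 / 8.8009 = 29.60.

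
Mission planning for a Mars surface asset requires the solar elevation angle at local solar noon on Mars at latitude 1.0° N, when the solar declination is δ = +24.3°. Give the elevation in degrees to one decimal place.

At local noon the hour angle is zero, so the zenith angle equals |φ − δ| = |+1.0° − (+24.300°)| = 23.300°.
Elevation = 90° − 23.300° = 66.7°.

66.7°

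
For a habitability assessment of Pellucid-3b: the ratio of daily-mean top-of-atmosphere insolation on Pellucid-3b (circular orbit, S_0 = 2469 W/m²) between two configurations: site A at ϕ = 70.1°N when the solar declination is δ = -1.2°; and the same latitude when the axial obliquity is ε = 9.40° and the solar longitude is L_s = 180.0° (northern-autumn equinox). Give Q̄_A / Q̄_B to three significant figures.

Q̄_A / Q̄_B ≈ 0.911

— Configuration A (ϕ=+70.1°):
cos h₀ = −tan(+70.1°) tan(-1.200°) = 0.0579, h₀ = 1.5129 rad.
Bracket: h₀ sin ϕ sin δ + cos ϕ cos δ sin h₀ = 1.5129×0.94029×-0.02094 + 0.34038×0.99978×0.99832 = -0.029789 + 0.339733 = 0.309944.
Q̄ = (S_0/π) × [bracket] = (2469/π) × 0.309944 = 243.59 W/m².
— Configuration B (ϕ=+70.1°):
Solar declination: sin δ = sin ε · sin L_s = sin 9.40° × sin 180.0° = 0.00000, so δ = +0.000°.
cos h₀ = −tan(+70.1°) tan(+0.000°) = -0.0000, h₀ = 1.5708 rad.
Bracket: h₀ sin ϕ sin δ + cos ϕ cos δ sin h₀ = 1.5708×0.94029×0.00000 + 0.34038×1.00000×1.00000 = 0.000000 + 0.340380 = 0.340380.
Q̄ = (S_0/π) × [bracket] = (2469/π) × 0.340380 = 267.51 W/m².
Ratio Q̄_A / Q̄_B = 243.59 / 267.51 = 0.9106.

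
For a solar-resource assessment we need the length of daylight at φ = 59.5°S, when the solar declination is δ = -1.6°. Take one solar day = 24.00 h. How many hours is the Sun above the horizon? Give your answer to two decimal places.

12.36 h

cos H₀ = −tan φ · tan δ = −tan(-59.5°) × tan(-1.600°) = -0.0474, so H₀ = 1.6182 rad = 92.72°.
Daylight = 2H₀/(2π) × 24.00 h = (1.6182/π) × 24.00 = 12.36 h.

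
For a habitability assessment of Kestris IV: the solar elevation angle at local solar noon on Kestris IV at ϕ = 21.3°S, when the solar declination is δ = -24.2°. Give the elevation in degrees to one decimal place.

At local noon the hour angle is zero, so the zenith angle equals |ϕ − δ| = |-21.3° − (-24.200°)| = 2.900°.
Elevation = 90° − 2.900° = 87.1°.

87.1°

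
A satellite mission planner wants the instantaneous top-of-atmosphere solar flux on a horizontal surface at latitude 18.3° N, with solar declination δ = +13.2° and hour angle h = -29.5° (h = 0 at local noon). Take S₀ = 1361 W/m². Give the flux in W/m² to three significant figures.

cos θ_z = sin φ sin δ + cos φ cos δ cos h = 0.071700 + 0.804505 = 0.876205.
Flux = S₀ · cos θ_z = 1361 × 0.876205 = 1193 W/m².

1.19e+03 W/m²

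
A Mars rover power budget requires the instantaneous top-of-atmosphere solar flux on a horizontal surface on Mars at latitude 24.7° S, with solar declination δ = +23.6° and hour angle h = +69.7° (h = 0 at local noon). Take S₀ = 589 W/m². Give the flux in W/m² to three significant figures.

cos θ_z = sin φ sin δ + cos φ cos δ cos h = -0.167293 + 0.288832 = 0.121539.
Flux = S₀ · cos θ_z = 589 × 0.121539 = 71.59 W/m².

71.6 W/m²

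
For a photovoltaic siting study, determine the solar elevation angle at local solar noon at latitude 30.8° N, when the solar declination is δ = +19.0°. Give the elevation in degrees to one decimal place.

At local noon the hour angle is zero, so the zenith angle equals |φ − δ| = |+30.8° − (+19.000°)| = 11.800°.
Elevation = 90° − 11.800° = 78.2°.

78.2°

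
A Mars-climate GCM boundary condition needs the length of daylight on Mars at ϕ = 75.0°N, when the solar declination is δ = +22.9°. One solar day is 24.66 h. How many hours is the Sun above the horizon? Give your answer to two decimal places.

24.66 h

Sunrise equation: cos h₀ = −tan ϕ · tan δ = -1.5765 ≤ −1, so the Sun never sets (polar day) and h₀ = π.
Daylight = 2h₀/(2π) × 24.66 h = (3.1416/π) × 24.66 = 24.66 h.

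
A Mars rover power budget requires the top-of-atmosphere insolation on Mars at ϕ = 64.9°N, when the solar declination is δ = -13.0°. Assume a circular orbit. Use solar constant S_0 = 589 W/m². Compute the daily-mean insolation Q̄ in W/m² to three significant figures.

Q̄ ≈ 27.1 W/m²

cos h₀ = −tan(+64.9°) tan(-13.000°) = 0.4929, h₀ = 1.0554 rad.
Bracket: h₀ sin ϕ sin δ + cos ϕ cos δ sin h₀ = 1.0554×0.90557×-0.22495 + 0.42420×0.97437×0.87011 = -0.214993 + 0.359641 = 0.144648.
Q̄ = (S_0/π) × [bracket] = (589/π) × 0.144648 = 27.12 W/m².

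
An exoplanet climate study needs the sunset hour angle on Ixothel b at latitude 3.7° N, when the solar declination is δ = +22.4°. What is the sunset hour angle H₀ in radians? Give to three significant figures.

cos H₀ = −tan φ · tan δ = −tan(+3.7°) × tan(+22.400°) = -0.0267, so H₀ = 1.5975 rad = 91.53°.

H₀ = 1.60 rad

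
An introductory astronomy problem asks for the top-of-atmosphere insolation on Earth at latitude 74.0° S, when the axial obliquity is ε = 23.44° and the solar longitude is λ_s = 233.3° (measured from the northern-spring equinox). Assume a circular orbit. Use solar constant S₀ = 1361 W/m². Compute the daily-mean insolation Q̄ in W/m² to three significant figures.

Solar declination: sin δ = sin ε · sin λ_s = sin 23.44° × sin 233.3° = -0.31894, so δ = -18.599°.
cos H₀ = −tan(-74.0°) tan(-18.599°) = -1.1736 ≤ −1 ⇒ polar day, H₀ = π.
Bracket: H₀ sin φ sin δ + cos φ cos δ sin H₀ = 3.1416×-0.96126×-0.31894 + 0.27564×0.94778×0.00000 = 0.963165 + 0.000000 = 0.963165.
Q̄ = (S₀/π) × [bracket] = (1361/π) × 0.963165 = 417.3 W/m².

Q̄ ≈ 417 W/m²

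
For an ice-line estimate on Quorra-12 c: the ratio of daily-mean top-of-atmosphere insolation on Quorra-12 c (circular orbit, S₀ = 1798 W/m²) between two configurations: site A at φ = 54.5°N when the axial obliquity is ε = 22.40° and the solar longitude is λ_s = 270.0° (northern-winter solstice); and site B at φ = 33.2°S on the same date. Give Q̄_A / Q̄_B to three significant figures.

Q̄_A / Q̄_B ≈ 0.126

— Configuration A (φ=+54.5°):
Solar declination: sin δ = sin ε · sin λ_s = sin 22.40° × sin 270.0° = -0.38107, so δ = -22.400°.
cos H₀ = −tan(+54.5°) tan(-22.400°) = 0.5778, H₀ = 0.9547 rad.
Bracket: H₀ sin φ sin δ + cos φ cos δ sin H₀ = 0.9547×0.81412×-0.38107 + 0.58070×0.92455×0.81615 = -0.296183 + 0.438180 = 0.141997.
Q̄ = (S₀/π) × [bracket] = (1798/π) × 0.141997 = 81.268 W/m².
— Configuration B (φ=-33.2°):
cos H₀ = −tan(-33.2°) tan(-22.400°) = -0.2697, H₀ = 1.8439 rad.
Bracket: H₀ sin φ sin δ + cos φ cos δ sin H₀ = 1.8439×-0.54756×-0.38107 + 0.83676×0.92455×0.96294 = 0.384746 + 0.744956 = 1.129702.
Q̄ = (S₀/π) × [bracket] = (1798/π) × 1.129702 = 646.55 W/m².
Ratio Q̄_A / Q̄_B = 81.268 / 646.55 = 0.1257.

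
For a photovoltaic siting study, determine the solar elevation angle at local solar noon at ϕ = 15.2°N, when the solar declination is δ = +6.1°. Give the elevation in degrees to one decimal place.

At local noon the hour angle is zero, so the zenith angle equals |ϕ − δ| = |+15.2° − (+6.100°)| = 9.100°.
Elevation = 90° − 9.100° = 80.9°.

80.9°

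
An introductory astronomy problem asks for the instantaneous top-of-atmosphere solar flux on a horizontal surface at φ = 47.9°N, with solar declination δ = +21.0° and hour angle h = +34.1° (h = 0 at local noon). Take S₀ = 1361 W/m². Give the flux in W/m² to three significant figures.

cos θ_z = sin φ sin δ + cos φ cos δ cos h = 0.265900 + 0.518281 = 0.784181.
Flux = S₀ · cos θ_z = 1361 × 0.784181 = 1067 W/m².

1.07e+03 W/m²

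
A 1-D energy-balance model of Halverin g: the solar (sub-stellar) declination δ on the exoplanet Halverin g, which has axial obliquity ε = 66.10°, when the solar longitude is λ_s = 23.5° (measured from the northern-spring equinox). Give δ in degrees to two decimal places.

δ = +21.38°

sin δ = sin ε · sin λ_s = sin 66.10° × sin 23.5° = 0.364558.
δ = arcsin(0.364558) = +21.38°.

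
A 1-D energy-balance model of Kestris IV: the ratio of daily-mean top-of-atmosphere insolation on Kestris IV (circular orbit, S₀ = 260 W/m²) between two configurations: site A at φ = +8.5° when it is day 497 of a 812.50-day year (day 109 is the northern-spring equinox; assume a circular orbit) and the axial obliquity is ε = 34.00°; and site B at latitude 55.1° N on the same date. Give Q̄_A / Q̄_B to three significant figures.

— Configuration A (φ=+8.5°):
Solar longitude: λ_s = 360° × (497 − 109)/812.50 = 171.914°.
sin δ = sin 34.00° × sin 171.914° = 0.07866, so δ = +4.511°.
cos H₀ = −tan(+8.5°) tan(+4.511°) = -0.0118, H₀ = 1.5826 rad.
Bracket: H₀ sin φ sin δ + cos φ cos δ sin H₀ = 1.5826×0.14781×0.07866 + 0.98902×0.99690×0.99993 = 0.018400 + 0.985885 = 1.004285.
Q̄ = (S₀/π) × [bracket] = (260/π) × 1.004285 = 83.115 W/m².
— Configuration B (φ=+55.1°):
cos H₀ = −tan(+55.1°) tan(+4.511°) = -0.1131, H₀ = 1.6841 rad.
Bracket: H₀ sin φ sin δ + cos φ cos δ sin H₀ = 1.6841×0.82015×0.07866 + 0.57215×0.99690×0.99358 = 0.108646 + 0.566715 = 0.675361.
Q̄ = (S₀/π) × [bracket] = (260/π) × 0.675361 = 55.893 W/m².
Ratio Q̄_A / Q̄_B = 83.115 / 55.893 = 1.487.

Q̄_A / Q̄_B ≈ 1.49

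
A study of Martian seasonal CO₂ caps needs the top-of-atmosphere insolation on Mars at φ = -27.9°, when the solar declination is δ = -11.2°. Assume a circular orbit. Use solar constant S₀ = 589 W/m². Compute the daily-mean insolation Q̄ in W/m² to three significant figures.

Q̄ ≈ 190 W/m²

cos H₀ = −tan(-27.9°) tan(-11.200°) = -0.1048, H₀ = 1.6758 rad.
Bracket: H₀ sin φ sin δ + cos φ cos δ sin H₀ = 1.6758×-0.46793×-0.19423 + 0.88377×0.98096×0.99449 = 0.152307 + 0.862166 = 1.014473.
Q̄ = (S₀/π) × [bracket] = (589/π) × 1.014473 = 190.2 W/m².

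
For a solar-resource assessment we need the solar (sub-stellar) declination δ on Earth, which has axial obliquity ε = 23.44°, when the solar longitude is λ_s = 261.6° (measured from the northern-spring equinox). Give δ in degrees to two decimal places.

δ = -23.17°

sin δ = sin ε · sin λ_s = sin 23.44° × sin 261.6° = -0.393521.
δ = arcsin(-0.393521) = -23.17°.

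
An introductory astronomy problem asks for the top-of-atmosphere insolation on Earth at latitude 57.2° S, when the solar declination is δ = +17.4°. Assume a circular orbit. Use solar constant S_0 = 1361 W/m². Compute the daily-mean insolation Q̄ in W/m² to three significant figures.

Q̄ ≈ 79.9 W/m²

cos h₀ = −tan(-57.2°) tan(+17.400°) = 0.4863, h₀ = 1.0630 rad.
Bracket: h₀ sin ϕ sin δ + cos ϕ cos δ sin h₀ = 1.0630×-0.84057×0.29904 + 0.54171×0.95424×0.87381 = -0.267200 + 0.451691 = 0.184491.
Q̄ = (S_0/π) × [bracket] = (1361/π) × 0.184491 = 79.93 W/m².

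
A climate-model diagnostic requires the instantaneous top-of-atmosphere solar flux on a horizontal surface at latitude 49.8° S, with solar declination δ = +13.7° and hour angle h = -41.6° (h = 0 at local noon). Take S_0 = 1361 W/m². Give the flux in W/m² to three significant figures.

392 W/m²

cos θ_z = sin ϕ sin δ + cos ϕ cos δ cos h = -0.180896 + 0.468940 = 0.288044.
Flux = S_0 · cos θ_z = 1361 × 0.288044 = 392.0 W/m².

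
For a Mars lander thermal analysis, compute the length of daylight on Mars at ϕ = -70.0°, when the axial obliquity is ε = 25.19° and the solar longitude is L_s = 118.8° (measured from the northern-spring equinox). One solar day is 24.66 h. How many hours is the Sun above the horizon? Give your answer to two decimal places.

0.00 h

Solar declination: sin δ = sin ε · sin L_s = sin 25.19° × sin 118.8° = 0.37297, so δ = +21.899°.
cos h₀ = −tan ϕ · tan δ = 1.1044 ≥ 1, so the Sun never rises (polar night) and h₀ = 0.
Daylight = 2h₀/(2π) × 24.66 h = (0.0000/π) × 24.66 = 0.00 h.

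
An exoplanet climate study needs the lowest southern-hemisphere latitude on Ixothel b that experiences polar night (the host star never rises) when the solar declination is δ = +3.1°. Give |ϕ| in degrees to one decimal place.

|ϕ| = 86.9°

Polar night requires cos h₀ = −tan ϕ tan δ ≥ 1, i.e. tan ϕ tan δ ≤ −1.
The boundary is |tan ϕ| · |tan δ| = 1, so |ϕ| = 90° − |δ| = 90° − 3.1° = 86.9° in the southern hemisphere.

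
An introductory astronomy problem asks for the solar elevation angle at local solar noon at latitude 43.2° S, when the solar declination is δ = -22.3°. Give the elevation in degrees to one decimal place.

69.1°

At local noon the hour angle is zero, so the zenith angle equals |φ − δ| = |-43.2° − (-22.300°)| = 20.900°.
Elevation = 90° − 20.900° = 69.1°.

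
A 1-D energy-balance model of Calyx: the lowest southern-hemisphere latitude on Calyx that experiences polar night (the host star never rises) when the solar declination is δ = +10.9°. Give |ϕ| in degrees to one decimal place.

Polar night requires cos h₀ = −tan ϕ tan δ ≥ 1, i.e. tan ϕ tan δ ≤ −1.
The boundary is |tan ϕ| · |tan δ| = 1, so |ϕ| = 90° − |δ| = 90° − 10.9° = 79.1° in the southern hemisphere.

|ϕ| = 79.1°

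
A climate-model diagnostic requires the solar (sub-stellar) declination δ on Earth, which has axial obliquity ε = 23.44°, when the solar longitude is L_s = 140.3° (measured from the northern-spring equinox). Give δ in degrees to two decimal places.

δ = +14.72°

sin δ = sin ε · sin L_s = sin 23.44° × sin 140.3° = 0.254094.
δ = arcsin(0.254094) = +14.72°.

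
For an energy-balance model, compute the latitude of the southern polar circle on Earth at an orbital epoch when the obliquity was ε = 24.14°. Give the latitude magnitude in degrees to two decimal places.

65.86°

The polar circle is the lowest latitude that experiences at least one full rotation of continuous darkness at the northern-summer solstice; it lies at |φ| = 90° − ε = 90° − 24.14° = 65.86°.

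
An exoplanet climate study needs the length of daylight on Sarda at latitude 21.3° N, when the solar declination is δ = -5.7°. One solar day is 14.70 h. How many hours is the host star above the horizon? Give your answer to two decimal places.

cos H₀ = −tan φ · tan δ = −tan(+21.3°) × tan(-5.700°) = 0.0389, so H₀ = 1.5319 rad = 87.77°.
Daylight = 2H₀/(2π) × 14.70 h = (1.5319/π) × 14.70 = 7.17 h.

7.17 h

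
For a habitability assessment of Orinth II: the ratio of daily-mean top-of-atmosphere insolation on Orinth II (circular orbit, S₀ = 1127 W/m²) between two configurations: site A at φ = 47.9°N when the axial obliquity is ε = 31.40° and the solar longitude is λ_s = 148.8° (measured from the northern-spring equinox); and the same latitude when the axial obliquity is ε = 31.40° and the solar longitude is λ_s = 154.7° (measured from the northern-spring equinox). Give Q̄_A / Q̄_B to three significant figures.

— Configuration A (φ=+47.9°):
Solar declination: sin δ = sin ε · sin λ_s = sin 31.40° × sin 148.8° = 0.26990, so δ = +15.658°.
cos H₀ = −tan(+47.9°) tan(+15.658°) = -0.3102, H₀ = 1.8862 rad.
Bracket: H₀ sin φ sin δ + cos φ cos δ sin H₀ = 1.8862×0.74198×0.26990 + 0.67043×0.96289×0.95067 = 0.377731 + 0.613705 = 0.991436.
Q̄ = (S₀/π) × [bracket] = (1127/π) × 0.991436 = 355.66 W/m².
— Configuration B (φ=+47.9°):
Solar declination: sin δ = sin ε · sin λ_s = sin 31.40° × sin 154.7° = 0.22266, so δ = +12.865°.
cos H₀ = −tan(+47.9°) tan(+12.865°) = -0.2528, H₀ = 1.8263 rad.
Bracket: H₀ sin φ sin δ + cos φ cos δ sin H₀ = 1.8263×0.74198×0.22266 + 0.67043×0.97490×0.96753 = 0.301722 + 0.632380 = 0.934102.
Q̄ = (S₀/π) × [bracket] = (1127/π) × 0.934102 = 335.10 W/m².
Ratio Q̄_A / Q̄_B = 355.66 / 335.10 = 1.061.

Q̄_A / Q̄_B ≈ 1.06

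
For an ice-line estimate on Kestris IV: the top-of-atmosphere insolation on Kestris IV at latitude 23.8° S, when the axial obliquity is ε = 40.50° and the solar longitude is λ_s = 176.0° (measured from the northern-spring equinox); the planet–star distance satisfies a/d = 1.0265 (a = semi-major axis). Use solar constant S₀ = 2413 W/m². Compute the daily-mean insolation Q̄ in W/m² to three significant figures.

Solar declination: sin δ = sin ε · sin λ_s = sin 40.50° × sin 176.0° = 0.04530, so δ = +2.597°.
cos H₀ = −tan(-23.8°) tan(+2.597°) = 0.0200, H₀ = 1.5508 rad.
Bracket: H₀ sin φ sin δ + cos φ cos δ sin H₀ = 1.5508×-0.40355×0.04530 + 0.91496×0.99897×0.99980 = -0.028350 + 0.913835 = 0.885485.
Inverse-square distance factor (a/d)² = 1.0265² = 1.053702.
Q̄ = (S₀/π) × 1.053702 × [bracket] = (2413/π) × 1.053702 × 0.885485 = 716.6 W/m².

Q̄ ≈ 717 W/m²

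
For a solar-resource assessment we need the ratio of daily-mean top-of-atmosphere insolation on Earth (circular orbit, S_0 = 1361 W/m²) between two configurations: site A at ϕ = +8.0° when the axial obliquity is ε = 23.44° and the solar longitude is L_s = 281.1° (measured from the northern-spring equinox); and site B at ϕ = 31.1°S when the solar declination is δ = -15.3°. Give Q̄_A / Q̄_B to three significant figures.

— Configuration A (ϕ=+8.0°):
Solar declination: sin δ = sin ε · sin L_s = sin 23.44° × sin 281.1° = -0.39035, so δ = -22.976°.
cos h₀ = −tan(+8.0°) tan(-22.976°) = 0.0596, h₀ = 1.5112 rad.
Bracket: h₀ sin ϕ sin δ + cos ϕ cos δ sin h₀ = 1.5112×0.13917×-0.39035 + 0.99027×0.92067×0.99822 = -0.082096 + 0.910089 = 0.827993.
Q̄ = (S_0/π) × [bracket] = (1361/π) × 0.827993 = 358.70 W/m².
— Configuration B (ϕ=-31.1°):
cos h₀ = −tan(-31.1°) tan(-15.300°) = -0.1650, h₀ = 1.7366 rad.
Bracket: h₀ sin ϕ sin δ + cos ϕ cos δ sin h₀ = 1.7366×-0.51653×-0.26387 + 0.85627×0.96456×0.98629 = 0.236693 + 0.814600 = 1.051293.
Q̄ = (S_0/π) × [bracket] = (1361/π) × 1.051293 = 455.44 W/m².
Ratio Q̄_A / Q̄_B = 358.70 / 455.44 = 0.7876.

Q̄_A / Q̄_B ≈ 0.788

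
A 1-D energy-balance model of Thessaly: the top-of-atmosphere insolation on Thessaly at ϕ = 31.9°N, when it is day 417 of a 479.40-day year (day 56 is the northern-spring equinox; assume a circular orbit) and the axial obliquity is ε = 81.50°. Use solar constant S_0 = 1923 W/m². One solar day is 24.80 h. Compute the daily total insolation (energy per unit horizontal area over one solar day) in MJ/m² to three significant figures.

0.00 MJ/m²

Solar longitude: L_s = 360° × (417 − 56)/479.40 = 271.089°.
sin δ = sin 81.50° × sin 271.089° = -0.98884, so δ = -81.431°.
cos h₀ = −tan(+31.9°) tan(-81.431°) = 4.1309 ≥ 1 ⇒ polar night, h₀ = 0 and Q̄ = 0.
Daily total = Q̄ × 24.80 h × 3600 s/h = 0.00 MJ/m².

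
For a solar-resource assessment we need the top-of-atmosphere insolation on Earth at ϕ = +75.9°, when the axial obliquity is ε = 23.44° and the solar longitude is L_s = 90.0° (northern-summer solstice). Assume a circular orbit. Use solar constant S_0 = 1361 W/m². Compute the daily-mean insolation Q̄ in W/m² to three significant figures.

Solar declination: sin δ = sin ε · sin L_s = sin 23.44° × sin 90.0° = 0.39779, so δ = +23.440°.
cos h₀ = −tan(+75.9°) tan(+23.440°) = -1.7261 ≤ −1 ⇒ polar day, h₀ = π.
Bracket: h₀ sin ϕ sin δ + cos ϕ cos δ sin h₀ = 3.1416×0.96987×0.39779 + 0.24362×0.91748×0.00000 = 1.212044 + 0.000000 = 1.212044.
Q̄ = (S_0/π) × [bracket] = (1361/π) × 1.212044 = 525.1 W/m².

Q̄ ≈ 525 W/m²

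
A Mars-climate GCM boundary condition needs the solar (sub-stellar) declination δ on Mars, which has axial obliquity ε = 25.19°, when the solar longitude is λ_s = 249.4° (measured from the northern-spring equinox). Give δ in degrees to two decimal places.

δ = -23.48°

sin δ = sin ε · sin λ_s = sin 25.19° × sin 249.4° = -0.398407.
δ = arcsin(-0.398407) = -23.48°.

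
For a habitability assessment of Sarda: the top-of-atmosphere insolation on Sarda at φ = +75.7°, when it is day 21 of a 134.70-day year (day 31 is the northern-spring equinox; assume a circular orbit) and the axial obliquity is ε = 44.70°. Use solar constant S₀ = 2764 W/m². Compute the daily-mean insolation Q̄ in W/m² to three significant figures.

Q̄ ≈ 0.00 W/m²

Solar longitude: λ_s = 360° × (21 − 31)/134.70 = -26.726°, i.e. -26.726° + 360° = 333.274°.
sin δ = sin 44.70° × sin 333.274° = -0.31633, so δ = -18.441°.
cos H₀ = −tan(+75.7°) tan(-18.441°) = 1.3082 ≥ 1 ⇒ polar night, H₀ = 0 and Q̄ = 0.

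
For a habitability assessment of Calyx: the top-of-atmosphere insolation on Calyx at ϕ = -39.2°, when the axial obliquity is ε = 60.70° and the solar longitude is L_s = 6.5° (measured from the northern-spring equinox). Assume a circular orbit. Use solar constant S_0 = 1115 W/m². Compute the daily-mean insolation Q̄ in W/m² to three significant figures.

Solar declination: sin δ = sin ε · sin L_s = sin 60.70° × sin 6.5° = 0.09872, so δ = +5.666°.
cos h₀ = −tan(-39.2°) tan(+5.666°) = 0.0809, h₀ = 1.4898 rad.
Bracket: h₀ sin ϕ sin δ + cos ϕ cos δ sin h₀ = 1.4898×-0.63203×0.09872 + 0.77494×0.99512×0.99672 = -0.092955 + 0.768629 = 0.675674.
Q̄ = (S_0/π) × [bracket] = (1115/π) × 0.675674 = 239.8 W/m².

Q̄ ≈ 240 W/m²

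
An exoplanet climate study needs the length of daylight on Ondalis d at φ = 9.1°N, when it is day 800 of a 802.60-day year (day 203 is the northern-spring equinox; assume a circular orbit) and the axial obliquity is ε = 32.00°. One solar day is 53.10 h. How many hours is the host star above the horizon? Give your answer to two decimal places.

Solar longitude: λ_s = 360° × (800 − 203)/802.60 = 267.780°.
sin δ = sin 32.00° × sin 267.780° = -0.52952, so δ = -31.973°.
cos H₀ = −tan φ · tan δ = −tan(+9.1°) × tan(-31.973°) = 0.1000, so H₀ = 1.4706 rad = 84.26°.
Daylight = 2H₀/(2π) × 53.10 h = (1.4706/π) × 53.10 = 24.86 h.

24.86 h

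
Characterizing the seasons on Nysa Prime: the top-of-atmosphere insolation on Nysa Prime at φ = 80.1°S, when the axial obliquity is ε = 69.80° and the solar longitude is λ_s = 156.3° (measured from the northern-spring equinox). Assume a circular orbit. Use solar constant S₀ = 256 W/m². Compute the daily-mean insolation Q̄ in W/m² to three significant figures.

Q̄ ≈ 0.00 W/m²

Solar declination: sin δ = sin ε · sin λ_s = sin 69.80° × sin 156.3° = 0.37723, so δ = +22.162°.
cos H₀ = −tan(-80.1°) tan(+22.162°) = 2.3338 ≥ 1 ⇒ polar night, H₀ = 0 and Q̄ = 0.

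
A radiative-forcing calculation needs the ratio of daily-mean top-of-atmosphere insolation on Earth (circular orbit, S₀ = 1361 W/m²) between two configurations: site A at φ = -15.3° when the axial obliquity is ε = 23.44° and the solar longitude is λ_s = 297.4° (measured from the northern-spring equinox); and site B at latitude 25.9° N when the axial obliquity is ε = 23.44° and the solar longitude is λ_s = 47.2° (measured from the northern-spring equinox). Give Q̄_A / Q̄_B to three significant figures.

— Configuration A (φ=-15.3°):
Solar declination: sin δ = sin ε · sin λ_s = sin 23.44° × sin 297.4° = -0.35316, so δ = -20.681°.
cos H₀ = −tan(-15.3°) tan(-20.681°) = -0.1033, H₀ = 1.6742 rad.
Bracket: H₀ sin φ sin δ + cos φ cos δ sin H₀ = 1.6742×-0.26387×-0.35316 + 0.96456×0.93556×0.99465 = 0.156016 + 0.897576 = 1.053592.
Q̄ = (S₀/π) × [bracket] = (1361/π) × 1.053592 = 456.44 W/m².
— Configuration B (φ=+25.9°):
Solar declination: sin δ = sin ε · sin λ_s = sin 23.44° × sin 47.2° = 0.29187, so δ = +16.970°.
cos H₀ = −tan(+25.9°) tan(+16.970°) = -0.1482, H₀ = 1.7195 rad.
Bracket: H₀ sin φ sin δ + cos φ cos δ sin H₀ = 1.7195×0.43680×0.29187 + 0.89956×0.95646×0.98896 = 0.219217 + 0.850894 = 1.070111.
Q̄ = (S₀/π) × [bracket] = (1361/π) × 1.070111 = 463.59 W/m².
Ratio Q̄_A / Q̄_B = 456.44 / 463.59 = 0.9846.

Q̄_A / Q̄_B ≈ 0.985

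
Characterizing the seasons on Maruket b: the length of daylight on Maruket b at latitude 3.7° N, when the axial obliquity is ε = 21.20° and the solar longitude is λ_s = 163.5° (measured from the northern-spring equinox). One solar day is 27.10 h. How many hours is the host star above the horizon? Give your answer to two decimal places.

Solar declination: sin δ = sin ε · sin λ_s = sin 21.20° × sin 163.5° = 0.10271, so δ = +5.895°.
cos H₀ = −tan φ · tan δ = −tan(+3.7°) × tan(+5.895°) = -0.0067, so H₀ = 1.5775 rad = 90.38°.
Daylight = 2H₀/(2π) × 27.10 h = (1.5775/π) × 27.10 = 13.61 h.

13.61 h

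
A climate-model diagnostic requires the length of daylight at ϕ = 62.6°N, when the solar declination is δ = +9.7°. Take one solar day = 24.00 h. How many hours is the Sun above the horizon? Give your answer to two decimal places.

cos h₀ = −tan ϕ · tan δ = −tan(+62.6°) × tan(+9.700°) = -0.3298, so h₀ = 1.9068 rad = 109.25°.
Daylight = 2h₀/(2π) × 24.00 h = (1.9068/π) × 24.00 = 14.57 h.

14.57 h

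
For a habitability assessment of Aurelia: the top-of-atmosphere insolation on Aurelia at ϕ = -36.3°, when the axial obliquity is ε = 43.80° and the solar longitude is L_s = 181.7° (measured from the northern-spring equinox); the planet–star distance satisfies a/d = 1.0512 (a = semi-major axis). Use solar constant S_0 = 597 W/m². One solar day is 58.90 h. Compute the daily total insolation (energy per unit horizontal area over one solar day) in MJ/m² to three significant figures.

Solar declination: sin δ = sin ε · sin L_s = sin 43.80° × sin 181.7° = -0.02053, so δ = -1.177°.
cos h₀ = −tan(-36.3°) tan(-1.177°) = -0.0151, h₀ = 1.5859 rad.
Bracket: h₀ sin ϕ sin δ + cos ϕ cos δ sin h₀ = 1.5859×-0.59201×-0.02053 + 0.80593×0.99979×0.99989 = 0.019275 + 0.805672 = 0.824947.
Inverse-square distance factor (a/d)² = 1.0512² = 1.105021.
Q̄ = (S_0/π) × 1.105021 × [bracket] = (597/π) × 1.105021 × 0.824947 = 173.23 W/m².
Daily total = Q̄ × 58.90 h × 3600 s/h = 173.23 × 58.90 × 3600 / 10⁶ = 36.73 MJ/m².

36.7 MJ/m²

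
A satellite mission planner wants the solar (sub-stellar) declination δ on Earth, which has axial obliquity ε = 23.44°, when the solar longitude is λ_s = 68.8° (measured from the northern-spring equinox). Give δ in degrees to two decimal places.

δ = +21.77°

sin δ = sin ε · sin λ_s = sin 23.44° × sin 68.8° = 0.370868.
δ = arcsin(0.370868) = +21.77°.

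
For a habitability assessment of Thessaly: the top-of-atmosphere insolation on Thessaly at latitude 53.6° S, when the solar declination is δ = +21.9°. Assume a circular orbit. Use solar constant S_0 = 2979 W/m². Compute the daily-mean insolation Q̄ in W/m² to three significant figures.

cos h₀ = −tan(-53.6°) tan(+21.900°) = 0.5453, h₀ = 0.9941 rad.
Bracket: h₀ sin ϕ sin δ + cos ϕ cos δ sin h₀ = 0.9941×-0.80489×0.37299 + 0.59342×0.92784×0.83827 = -0.298445 + 0.461550 = 0.163105.
Q̄ = (S_0/π) × [bracket] = (2979/π) × 0.163105 = 154.7 W/m².

Q̄ ≈ 155 W/m²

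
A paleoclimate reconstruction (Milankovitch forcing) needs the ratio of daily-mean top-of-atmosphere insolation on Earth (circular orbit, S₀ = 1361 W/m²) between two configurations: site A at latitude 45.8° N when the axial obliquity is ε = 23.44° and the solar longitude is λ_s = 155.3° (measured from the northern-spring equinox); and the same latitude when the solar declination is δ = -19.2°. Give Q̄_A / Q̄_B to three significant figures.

Q̄_A / Q̄_B ≈ 2.68

— Configuration A (φ=+45.8°):
Solar declination: sin δ = sin ε · sin λ_s = sin 23.44° × sin 155.3° = 0.16622, so δ = +9.568°.
cos H₀ = −tan(+45.8°) tan(+9.568°) = -0.1733, H₀ = 1.7450 rad.
Bracket: H₀ sin φ sin δ + cos φ cos δ sin H₀ = 1.7450×0.71691×0.16622 + 0.69717×0.98609×0.98486 = 0.207943 + 0.677064 = 0.885007.
Q̄ = (S₀/π) × [bracket] = (1361/π) × 0.885007 = 383.40 W/m².
— Configuration B (φ=+45.8°):
cos H₀ = −tan(+45.8°) tan(-19.200°) = 0.3581, H₀ = 1.2046 rad.
Bracket: H₀ sin φ sin δ + cos φ cos δ sin H₀ = 1.2046×0.71691×-0.32887 + 0.69717×0.94438×0.93368 = -0.284009 + 0.614729 = 0.330720.
Q̄ = (S₀/π) × [bracket] = (1361/π) × 0.330720 = 143.27 W/m².
Ratio Q̄_A / Q̄_B = 383.40 / 143.27 = 2.676.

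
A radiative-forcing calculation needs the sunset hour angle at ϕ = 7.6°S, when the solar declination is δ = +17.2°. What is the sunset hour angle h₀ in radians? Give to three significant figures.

h₀ = 1.53 rad

cos h₀ = −tan ϕ · tan δ = −tan(-7.6°) × tan(+17.200°) = 0.0413, so h₀ = 1.5295 rad = 87.63°.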